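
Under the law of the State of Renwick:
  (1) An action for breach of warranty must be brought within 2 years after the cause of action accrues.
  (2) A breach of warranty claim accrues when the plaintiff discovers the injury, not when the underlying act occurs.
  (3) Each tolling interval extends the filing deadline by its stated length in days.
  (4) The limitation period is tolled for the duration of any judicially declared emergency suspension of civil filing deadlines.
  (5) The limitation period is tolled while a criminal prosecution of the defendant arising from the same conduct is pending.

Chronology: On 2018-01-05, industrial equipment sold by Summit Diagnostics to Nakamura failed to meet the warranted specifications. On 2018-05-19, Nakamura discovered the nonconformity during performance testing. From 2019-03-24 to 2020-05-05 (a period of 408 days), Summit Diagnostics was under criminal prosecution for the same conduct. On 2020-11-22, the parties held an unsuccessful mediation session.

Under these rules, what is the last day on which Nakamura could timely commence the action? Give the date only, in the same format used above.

2021-07-01

The claim did not accrue until Nakamura discovered the injury on 2018-05-19; the 2018-01-05 act date does not start the clock under the stated rule.
Adding the 2 years base period to 2018-05-19 gives a deadline of 2020-05-19, before any tolling.
The period was tolled for 408 days by the pending criminal prosecution (2019-03-24 to 2020-05-05), pushing the deadline to 2021-07-01.
Nothing else in the chronology tolls or restarts the period.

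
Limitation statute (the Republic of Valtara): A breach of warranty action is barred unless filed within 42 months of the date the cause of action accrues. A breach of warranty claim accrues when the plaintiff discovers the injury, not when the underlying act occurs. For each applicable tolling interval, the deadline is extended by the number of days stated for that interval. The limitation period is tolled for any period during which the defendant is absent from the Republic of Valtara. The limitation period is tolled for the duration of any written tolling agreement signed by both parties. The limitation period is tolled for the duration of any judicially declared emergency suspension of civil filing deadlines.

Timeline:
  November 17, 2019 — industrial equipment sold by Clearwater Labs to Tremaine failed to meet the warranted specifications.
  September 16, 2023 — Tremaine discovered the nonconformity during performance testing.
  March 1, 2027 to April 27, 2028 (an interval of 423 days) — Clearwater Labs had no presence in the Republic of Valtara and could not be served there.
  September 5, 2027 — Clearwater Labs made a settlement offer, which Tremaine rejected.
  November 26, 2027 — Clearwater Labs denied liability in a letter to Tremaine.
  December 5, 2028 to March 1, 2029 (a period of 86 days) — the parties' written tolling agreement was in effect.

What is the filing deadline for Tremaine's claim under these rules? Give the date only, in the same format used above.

May 12, 2028

Accrual is tied to discovery, so the period began on September 16, 2023 rather than on November 17, 2019 when the act occurred.
The untolled deadline — 42 months after September 16, 2023 — is March 16, 2027.
The period was tolled for 423 days by the defendant's absence from the jurisdiction (March 1, 2027 to April 27, 2028), pushing the deadline to May 12, 2028.
The written tolling agreement from December 5, 2028 to March 1, 2029 began after the period had already run on May 12, 2028, so it has no tolling effect.
Nothing else in the chronology tolls or restarts the period.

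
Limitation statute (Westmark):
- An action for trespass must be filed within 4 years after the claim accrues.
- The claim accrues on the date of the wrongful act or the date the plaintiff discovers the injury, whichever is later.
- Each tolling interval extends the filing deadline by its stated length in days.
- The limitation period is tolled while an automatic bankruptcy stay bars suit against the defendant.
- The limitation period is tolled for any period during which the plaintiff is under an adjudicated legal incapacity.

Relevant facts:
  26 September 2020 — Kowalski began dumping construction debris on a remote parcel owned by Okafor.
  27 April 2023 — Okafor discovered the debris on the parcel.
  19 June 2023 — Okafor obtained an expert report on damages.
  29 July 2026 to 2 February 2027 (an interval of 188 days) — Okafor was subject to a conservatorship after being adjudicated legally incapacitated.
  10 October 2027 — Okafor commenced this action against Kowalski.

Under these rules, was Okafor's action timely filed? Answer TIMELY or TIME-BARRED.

TIMELY

Taking the later of the act (26 September 2020) and discovery (27 April 2023), the claim accrued on 27 April 2023.
Adding the 4 years base period to 27 April 2023 gives a deadline of 27 April 2027, before any tolling.
The plaintiff's legal incapacity from 29 July 2026 to 2 February 2027 tolled the period for 188 days, extending the deadline to 1 November 2027.
None of the other events listed affects the running of the period under the stated rules.
The 10 October 2027 filing precedes the 1 November 2027 deadline; the claim is timely.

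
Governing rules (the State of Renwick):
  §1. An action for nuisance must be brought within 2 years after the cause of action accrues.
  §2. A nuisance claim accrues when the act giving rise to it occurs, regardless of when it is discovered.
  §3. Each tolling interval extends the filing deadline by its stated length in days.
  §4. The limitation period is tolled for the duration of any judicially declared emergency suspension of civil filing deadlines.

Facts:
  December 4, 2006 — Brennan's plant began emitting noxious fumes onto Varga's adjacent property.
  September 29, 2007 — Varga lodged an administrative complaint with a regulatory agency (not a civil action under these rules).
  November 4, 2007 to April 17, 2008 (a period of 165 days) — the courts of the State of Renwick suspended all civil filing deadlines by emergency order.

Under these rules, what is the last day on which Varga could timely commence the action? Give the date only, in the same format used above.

May 18, 2009

The limitation period began to run on December 4, 2006.
The untolled deadline — 2 years after December 4, 2006 — is December 4, 2008.
The period was tolled for 165 days by the emergency suspension of filing deadlines (November 4, 2007 to April 17, 2008), pushing the deadline to May 18, 2009.
None of the other events listed affects the running of the period under the stated rules.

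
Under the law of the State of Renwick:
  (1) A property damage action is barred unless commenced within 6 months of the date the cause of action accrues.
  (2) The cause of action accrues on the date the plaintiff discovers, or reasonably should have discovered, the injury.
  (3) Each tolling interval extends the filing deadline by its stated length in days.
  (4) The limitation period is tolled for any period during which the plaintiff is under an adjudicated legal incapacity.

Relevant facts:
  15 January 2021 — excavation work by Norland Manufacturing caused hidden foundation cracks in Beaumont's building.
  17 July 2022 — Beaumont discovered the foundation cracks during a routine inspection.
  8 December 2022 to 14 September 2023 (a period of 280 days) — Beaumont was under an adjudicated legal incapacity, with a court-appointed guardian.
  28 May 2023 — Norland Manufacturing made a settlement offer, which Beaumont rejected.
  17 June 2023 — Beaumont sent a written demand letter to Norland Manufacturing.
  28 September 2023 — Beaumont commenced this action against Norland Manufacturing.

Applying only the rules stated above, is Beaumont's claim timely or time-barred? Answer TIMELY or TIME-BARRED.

The claim did not accrue until Beaumont discovered the injury on 17 July 2022; the 15 January 2021 act date does not start the clock under the stated rule.
6 months from 17 July 2022 is 17 January 2023.
The plaintiff's legal incapacity from 8 December 2022 to 14 September 2023 tolled the period for 280 days, extending the deadline to 24 October 2023.
The other events in the timeline have no effect on the limitation period under the stated rules.
Filing on 28 September 2023 beat the 24 October 2023 deadline — the action is timely.

TIMELY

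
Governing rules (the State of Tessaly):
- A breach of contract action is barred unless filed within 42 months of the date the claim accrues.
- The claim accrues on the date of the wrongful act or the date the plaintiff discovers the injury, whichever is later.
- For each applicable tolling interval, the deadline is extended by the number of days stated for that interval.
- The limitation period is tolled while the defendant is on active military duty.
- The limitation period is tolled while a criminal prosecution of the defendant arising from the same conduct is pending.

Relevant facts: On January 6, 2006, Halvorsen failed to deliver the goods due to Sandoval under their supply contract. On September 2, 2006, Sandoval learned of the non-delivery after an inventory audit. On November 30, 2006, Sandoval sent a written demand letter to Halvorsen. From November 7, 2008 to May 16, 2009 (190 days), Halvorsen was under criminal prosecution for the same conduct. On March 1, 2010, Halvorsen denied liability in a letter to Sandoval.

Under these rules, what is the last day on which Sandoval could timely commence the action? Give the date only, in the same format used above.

September 8, 2010

The claim accrued on September 2, 2006 — the later of the January 6, 2006 act and the September 2, 2006 discovery.
The untolled deadline — 42 months after September 2, 2006 — is March 2, 2010.
The period was tolled for 190 days by the pending criminal prosecution (November 7, 2008 to May 16, 2009), pushing the deadline to September 8, 2010.
None of the other events listed affects the running of the period under the stated rules.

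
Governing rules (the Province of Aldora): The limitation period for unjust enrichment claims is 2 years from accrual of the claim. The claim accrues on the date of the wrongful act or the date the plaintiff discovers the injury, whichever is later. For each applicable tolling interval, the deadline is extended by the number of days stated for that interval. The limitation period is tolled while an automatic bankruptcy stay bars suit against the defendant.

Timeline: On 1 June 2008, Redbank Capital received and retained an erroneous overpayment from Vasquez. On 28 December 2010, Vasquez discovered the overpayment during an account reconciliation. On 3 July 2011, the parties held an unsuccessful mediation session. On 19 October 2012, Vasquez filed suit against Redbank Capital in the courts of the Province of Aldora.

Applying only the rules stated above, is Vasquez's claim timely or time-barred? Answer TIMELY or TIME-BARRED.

Taking the later of the act (1 June 2008) and discovery (28 December 2010), the claim accrued on 28 December 2010.
The untolled deadline — 2 years after 28 December 2010 — is 28 December 2012.
The other events in the timeline have no effect on the limitation period under the stated rules.
Filing on 19 October 2012 beat the 28 December 2012 deadline — the action is timely.

TIMELY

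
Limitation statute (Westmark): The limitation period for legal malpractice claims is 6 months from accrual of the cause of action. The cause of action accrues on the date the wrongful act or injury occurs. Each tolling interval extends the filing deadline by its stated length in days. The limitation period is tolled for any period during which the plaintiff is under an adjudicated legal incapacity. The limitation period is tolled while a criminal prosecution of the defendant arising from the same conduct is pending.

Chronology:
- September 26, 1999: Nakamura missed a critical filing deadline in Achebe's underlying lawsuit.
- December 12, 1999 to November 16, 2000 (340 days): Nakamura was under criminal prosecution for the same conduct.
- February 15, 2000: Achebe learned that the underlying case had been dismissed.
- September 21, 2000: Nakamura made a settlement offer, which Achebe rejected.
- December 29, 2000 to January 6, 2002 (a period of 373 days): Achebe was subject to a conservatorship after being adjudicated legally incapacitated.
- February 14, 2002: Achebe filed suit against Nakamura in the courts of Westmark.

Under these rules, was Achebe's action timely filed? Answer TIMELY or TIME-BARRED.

TIMELY

Accrual is governed by the date of the act, so the period began to run on September 26, 1999; the later discovery on February 15, 2000 is irrelevant under the stated rule.
The untolled deadline — 6 months after September 26, 1999 — is March 26, 2000.
Because the pending criminal prosecution ran from December 12, 1999 to November 16, 2000, the deadline is extended by 340 days to March 1, 2001.
The plaintiff's legal incapacity from December 29, 2000 to January 6, 2002 tolled the period for 373 days, extending the deadline to March 9, 2002.
None of the other events listed affects the running of the period under the stated rules.
Filing on February 14, 2002 beat the March 9, 2002 deadline — the action is timely.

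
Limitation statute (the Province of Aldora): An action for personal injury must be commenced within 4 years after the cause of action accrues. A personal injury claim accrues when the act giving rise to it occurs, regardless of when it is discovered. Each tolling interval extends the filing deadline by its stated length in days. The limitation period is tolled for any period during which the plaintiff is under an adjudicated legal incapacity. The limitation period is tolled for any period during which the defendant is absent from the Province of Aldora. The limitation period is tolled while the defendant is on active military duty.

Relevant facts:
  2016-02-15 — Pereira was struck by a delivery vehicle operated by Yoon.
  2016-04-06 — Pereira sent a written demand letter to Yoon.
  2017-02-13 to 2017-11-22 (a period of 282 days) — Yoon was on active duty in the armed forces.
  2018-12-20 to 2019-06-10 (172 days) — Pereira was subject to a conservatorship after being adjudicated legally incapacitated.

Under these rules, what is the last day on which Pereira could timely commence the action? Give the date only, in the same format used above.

2021-05-14

The limitation period began to run on 2016-02-15.
The untolled deadline — 4 years after 2016-02-15 — is 2020-02-15.
The period was tolled for 282 days by the defendant's active military service (2017-02-13 to 2017-11-22), pushing the deadline to 2020-11-23.
The plaintiff's legal incapacity from 2018-12-20 to 2019-06-10 tolled the period for 172 days, extending the deadline to 2021-05-14.
Nothing else in the chronology tolls or restarts the period.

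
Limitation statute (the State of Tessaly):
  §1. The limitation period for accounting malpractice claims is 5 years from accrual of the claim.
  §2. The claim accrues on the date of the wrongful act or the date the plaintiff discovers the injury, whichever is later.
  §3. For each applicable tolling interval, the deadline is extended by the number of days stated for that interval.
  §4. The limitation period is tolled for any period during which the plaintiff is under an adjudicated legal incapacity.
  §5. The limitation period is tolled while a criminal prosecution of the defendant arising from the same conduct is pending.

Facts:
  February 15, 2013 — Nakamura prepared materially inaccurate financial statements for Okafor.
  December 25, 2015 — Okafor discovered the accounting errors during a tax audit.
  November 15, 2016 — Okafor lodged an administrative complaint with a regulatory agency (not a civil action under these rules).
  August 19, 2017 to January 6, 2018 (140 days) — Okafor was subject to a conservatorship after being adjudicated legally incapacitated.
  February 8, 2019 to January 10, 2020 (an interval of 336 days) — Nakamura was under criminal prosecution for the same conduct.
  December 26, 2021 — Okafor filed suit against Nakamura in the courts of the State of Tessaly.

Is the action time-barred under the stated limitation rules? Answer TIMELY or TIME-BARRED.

Because discovery on December 25, 2015 post-dates the February 15, 2013 act, accrual under the later-of rule falls on December 25, 2015.
5 years from December 25, 2015 is December 25, 2020.
The period was tolled for 140 days by the plaintiff's legal incapacity (August 19, 2017 to January 6, 2018), pushing the deadline to May 14, 2021.
The pending criminal prosecution from February 8, 2019 to January 10, 2020 tolled the period for 336 days, extending the deadline to April 15, 2022.
The other events in the timeline have no effect on the limitation period under the stated rules.
Okafor filed on December 26, 2021, before the April 15, 2022 deadline, so the action is timely.

TIMELY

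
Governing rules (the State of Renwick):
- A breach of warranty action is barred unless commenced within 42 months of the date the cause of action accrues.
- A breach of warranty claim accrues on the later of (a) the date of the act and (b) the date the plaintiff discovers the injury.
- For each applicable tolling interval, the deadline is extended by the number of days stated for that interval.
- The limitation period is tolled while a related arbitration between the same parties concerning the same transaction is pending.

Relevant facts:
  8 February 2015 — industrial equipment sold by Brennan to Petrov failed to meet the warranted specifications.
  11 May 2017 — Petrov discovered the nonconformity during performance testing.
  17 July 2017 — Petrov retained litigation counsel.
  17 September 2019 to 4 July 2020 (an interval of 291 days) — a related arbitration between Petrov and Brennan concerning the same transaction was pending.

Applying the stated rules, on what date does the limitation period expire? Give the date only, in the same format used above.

29 August 2021

The claim accrued on 11 May 2017 — the later of the 8 February 2015 act and the 11 May 2017 discovery.
Adding the 42 months base period to 11 May 2017 gives a deadline of 11 November 2020, before any tolling.
The pending related arbitration from 17 September 2019 to 4 July 2020 tolled the period for 291 days, extending the deadline to 29 August 2021.
The other events in the timeline have no effect on the limitation period under the stated rules.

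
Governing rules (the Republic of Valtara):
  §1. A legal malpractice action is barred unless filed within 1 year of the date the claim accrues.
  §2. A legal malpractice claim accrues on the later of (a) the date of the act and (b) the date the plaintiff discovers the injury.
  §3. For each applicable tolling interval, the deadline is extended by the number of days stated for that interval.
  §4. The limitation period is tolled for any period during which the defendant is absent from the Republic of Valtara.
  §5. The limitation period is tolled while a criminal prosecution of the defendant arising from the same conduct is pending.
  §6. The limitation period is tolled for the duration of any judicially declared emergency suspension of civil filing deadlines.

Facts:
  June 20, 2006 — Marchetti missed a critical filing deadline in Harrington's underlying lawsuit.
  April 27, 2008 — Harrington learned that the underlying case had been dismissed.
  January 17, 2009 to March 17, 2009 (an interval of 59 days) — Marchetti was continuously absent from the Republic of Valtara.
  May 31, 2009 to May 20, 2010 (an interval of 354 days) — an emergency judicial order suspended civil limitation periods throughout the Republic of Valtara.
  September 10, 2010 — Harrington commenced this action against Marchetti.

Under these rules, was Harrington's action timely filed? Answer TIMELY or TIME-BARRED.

Because discovery on April 27, 2008 post-dates the June 20, 2006 act, accrual under the later-of rule falls on April 27, 2008.
Adding the 1 year base period to April 27, 2008 gives a deadline of April 27, 2009, before any tolling.
Because the defendant's absence from the jurisdiction ran from January 17, 2009 to March 17, 2009, the deadline is extended by 59 days to June 25, 2009.
The period was tolled for 354 days by the emergency suspension of filing deadlines (May 31, 2009 to May 20, 2010), pushing the deadline to June 14, 2010.
The September 10, 2010 filing falls after the June 14, 2010 deadline; the claim is time-barred.

TIME-BARRED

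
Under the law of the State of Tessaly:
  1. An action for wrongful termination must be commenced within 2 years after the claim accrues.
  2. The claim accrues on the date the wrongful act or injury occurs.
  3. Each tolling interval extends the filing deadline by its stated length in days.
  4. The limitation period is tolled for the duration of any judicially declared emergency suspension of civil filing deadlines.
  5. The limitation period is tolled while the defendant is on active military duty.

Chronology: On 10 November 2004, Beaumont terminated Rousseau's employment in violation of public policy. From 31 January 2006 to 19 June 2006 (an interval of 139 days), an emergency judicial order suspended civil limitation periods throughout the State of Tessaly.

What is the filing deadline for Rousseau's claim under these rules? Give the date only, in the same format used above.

29 March 2007

The limitation period began to run on 10 November 2004.
2 years from 10 November 2004 is 10 November 2006.
Because the emergency suspension of filing deadlines ran from 31 January 2006 to 19 June 2006, the deadline is extended by 139 days to 29 March 2007.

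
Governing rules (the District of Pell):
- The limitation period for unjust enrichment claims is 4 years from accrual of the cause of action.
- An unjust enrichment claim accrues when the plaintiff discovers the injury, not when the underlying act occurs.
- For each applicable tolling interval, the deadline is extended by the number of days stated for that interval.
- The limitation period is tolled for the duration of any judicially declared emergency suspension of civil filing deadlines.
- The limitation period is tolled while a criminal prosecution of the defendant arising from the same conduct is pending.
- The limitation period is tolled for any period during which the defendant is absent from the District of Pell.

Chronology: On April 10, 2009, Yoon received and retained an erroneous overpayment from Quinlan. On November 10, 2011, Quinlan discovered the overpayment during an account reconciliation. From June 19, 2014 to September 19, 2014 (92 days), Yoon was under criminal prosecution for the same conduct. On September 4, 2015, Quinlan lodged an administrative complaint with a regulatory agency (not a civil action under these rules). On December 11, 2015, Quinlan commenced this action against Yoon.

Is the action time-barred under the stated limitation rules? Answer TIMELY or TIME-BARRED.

Accrual is tied to discovery, so the period began on November 10, 2011 rather than on April 10, 2009 when the act occurred.
4 years from November 10, 2011 is November 10, 2015.
The pending criminal prosecution from June 19, 2014 to September 19, 2014 tolled the period for 92 days, extending the deadline to February 10, 2016.
Nothing else in the chronology tolls or restarts the period.
Filing on December 11, 2015 beat the February 10, 2016 deadline — the action is timely.

TIMELY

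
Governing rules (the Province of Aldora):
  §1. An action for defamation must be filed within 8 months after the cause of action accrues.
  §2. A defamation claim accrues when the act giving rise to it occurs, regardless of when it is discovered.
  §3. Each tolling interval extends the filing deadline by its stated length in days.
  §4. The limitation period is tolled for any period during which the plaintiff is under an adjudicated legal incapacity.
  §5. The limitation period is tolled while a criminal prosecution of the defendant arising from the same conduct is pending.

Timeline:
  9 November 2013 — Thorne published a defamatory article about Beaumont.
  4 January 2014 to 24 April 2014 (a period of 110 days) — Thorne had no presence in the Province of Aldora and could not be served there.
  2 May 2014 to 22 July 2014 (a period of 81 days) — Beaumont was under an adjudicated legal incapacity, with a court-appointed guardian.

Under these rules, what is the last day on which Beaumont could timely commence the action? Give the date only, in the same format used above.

The limitation period began to run on 9 November 2013.
The untolled deadline — 8 months after 9 November 2013 — is 9 July 2014.
The period was tolled for 81 days by the plaintiff's legal incapacity (2 May 2014 to 22 July 2014), pushing the deadline to 28 September 2014.
The defendant's absence from the jurisdiction from 4 January 2014 to 24 April 2014 does not toll the period, because no stated rule makes the defendant's absence a tolling event.

28 September 2014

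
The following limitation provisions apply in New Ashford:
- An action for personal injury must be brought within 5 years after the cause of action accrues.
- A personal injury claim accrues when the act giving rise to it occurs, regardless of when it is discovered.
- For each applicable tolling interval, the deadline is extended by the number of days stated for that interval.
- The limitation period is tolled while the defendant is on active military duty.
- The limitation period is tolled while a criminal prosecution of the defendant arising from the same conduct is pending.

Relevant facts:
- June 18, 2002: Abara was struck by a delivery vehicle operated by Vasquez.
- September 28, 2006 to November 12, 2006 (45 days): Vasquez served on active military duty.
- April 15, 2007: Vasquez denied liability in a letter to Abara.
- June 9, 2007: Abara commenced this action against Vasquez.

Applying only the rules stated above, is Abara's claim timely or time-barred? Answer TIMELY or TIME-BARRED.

TIMELY

The claim accrued on June 18, 2002, when the wrongful act occurred.
The untolled deadline — 5 years after June 18, 2002 — is June 18, 2007.
The defendant's active military service from September 28, 2006 to November 12, 2006 tolled the period for 45 days, extending the deadline to August 2, 2007.
None of the other events listed affects the running of the period under the stated rules.
The June 9, 2007 filing precedes the August 2, 2007 deadline; the claim is timely.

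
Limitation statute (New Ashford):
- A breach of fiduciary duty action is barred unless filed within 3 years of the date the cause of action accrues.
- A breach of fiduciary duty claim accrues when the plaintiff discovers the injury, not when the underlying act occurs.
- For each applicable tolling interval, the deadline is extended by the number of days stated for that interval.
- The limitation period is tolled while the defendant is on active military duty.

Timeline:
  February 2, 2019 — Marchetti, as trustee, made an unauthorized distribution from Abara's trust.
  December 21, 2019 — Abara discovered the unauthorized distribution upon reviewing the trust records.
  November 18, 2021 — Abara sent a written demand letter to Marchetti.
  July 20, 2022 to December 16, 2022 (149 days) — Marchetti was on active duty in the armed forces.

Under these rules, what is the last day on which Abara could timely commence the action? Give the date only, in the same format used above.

May 19, 2023

The claim did not accrue until Abara discovered the injury on December 21, 2019; the February 2, 2019 act date does not start the clock under the stated rule.
3 years from December 21, 2019 is December 21, 2022.
The defendant's active military service from July 20, 2022 to December 16, 2022 tolled the period for 149 days, extending the deadline to May 19, 2023.
The other events in the timeline have no effect on the limitation period under the stated rules.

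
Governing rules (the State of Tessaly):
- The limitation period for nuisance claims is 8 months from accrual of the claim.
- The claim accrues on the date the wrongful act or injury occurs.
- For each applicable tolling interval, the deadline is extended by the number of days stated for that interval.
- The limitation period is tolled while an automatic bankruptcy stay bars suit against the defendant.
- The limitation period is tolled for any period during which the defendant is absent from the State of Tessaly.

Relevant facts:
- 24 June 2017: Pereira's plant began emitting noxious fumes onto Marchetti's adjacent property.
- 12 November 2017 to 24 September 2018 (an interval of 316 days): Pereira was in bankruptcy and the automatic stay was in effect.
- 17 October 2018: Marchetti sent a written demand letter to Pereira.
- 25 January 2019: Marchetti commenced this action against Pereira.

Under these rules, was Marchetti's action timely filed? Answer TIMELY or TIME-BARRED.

The limitation period began to run on 24 June 2017.
8 months from 24 June 2017 is 24 February 2018.
The automatic bankruptcy stay from 12 November 2017 to 24 September 2018 tolled the period for 316 days, extending the deadline to 6 January 2019.
None of the other events listed affects the running of the period under the stated rules.
Marchetti filed on 25 January 2019, after the 6 January 2019 deadline, so the action is time-barred.

TIME-BARRED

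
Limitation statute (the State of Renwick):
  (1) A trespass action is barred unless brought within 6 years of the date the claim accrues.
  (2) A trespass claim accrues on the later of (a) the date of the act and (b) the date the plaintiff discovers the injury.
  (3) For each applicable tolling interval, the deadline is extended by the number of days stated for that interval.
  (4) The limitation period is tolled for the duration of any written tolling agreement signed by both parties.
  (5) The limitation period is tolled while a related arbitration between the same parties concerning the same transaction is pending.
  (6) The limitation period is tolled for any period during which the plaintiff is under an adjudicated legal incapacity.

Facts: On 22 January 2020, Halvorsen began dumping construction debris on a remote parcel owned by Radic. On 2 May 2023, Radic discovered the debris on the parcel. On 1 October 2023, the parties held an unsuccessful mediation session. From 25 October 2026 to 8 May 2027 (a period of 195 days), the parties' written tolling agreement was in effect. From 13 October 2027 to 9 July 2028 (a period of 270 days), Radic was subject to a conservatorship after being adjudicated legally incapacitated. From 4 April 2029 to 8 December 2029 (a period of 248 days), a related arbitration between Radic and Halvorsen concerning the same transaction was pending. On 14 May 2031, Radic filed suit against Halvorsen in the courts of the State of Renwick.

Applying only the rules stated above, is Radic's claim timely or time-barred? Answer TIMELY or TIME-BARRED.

TIME-BARRED

The claim accrued on 2 May 2023 — the later of the 22 January 2020 act and the 2 May 2023 discovery.
Adding the 6 years base period to 2 May 2023 gives a deadline of 2 May 2029, before any tolling.
The written tolling agreement from 25 October 2026 to 8 May 2027 tolled the period for 195 days, extending the deadline to 13 November 2029.
The period was tolled for 270 days by the plaintiff's legal incapacity (13 October 2027 to 9 July 2028), pushing the deadline to 10 August 2030.
The period was tolled for 248 days by the pending related arbitration (4 April 2029 to 8 December 2029), pushing the deadline to 15 April 2031.
Nothing else in the chronology tolls or restarts the period.
Radic filed on 14 May 2031, after the 15 April 2031 deadline, so the action is time-barred.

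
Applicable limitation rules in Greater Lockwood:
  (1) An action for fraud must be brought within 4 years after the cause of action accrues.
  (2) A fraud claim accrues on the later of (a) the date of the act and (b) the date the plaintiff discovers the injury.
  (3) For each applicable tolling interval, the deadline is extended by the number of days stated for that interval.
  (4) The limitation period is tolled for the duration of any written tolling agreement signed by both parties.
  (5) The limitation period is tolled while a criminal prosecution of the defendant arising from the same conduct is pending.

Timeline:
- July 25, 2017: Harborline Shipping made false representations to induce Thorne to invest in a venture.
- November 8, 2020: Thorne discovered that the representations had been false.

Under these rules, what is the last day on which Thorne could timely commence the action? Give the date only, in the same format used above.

November 8, 2024

Because discovery on November 8, 2020 post-dates the July 25, 2017 act, accrual under the later-of rule falls on November 8, 2020.
The untolled deadline — 4 years after November 8, 2020 — is November 8, 2024.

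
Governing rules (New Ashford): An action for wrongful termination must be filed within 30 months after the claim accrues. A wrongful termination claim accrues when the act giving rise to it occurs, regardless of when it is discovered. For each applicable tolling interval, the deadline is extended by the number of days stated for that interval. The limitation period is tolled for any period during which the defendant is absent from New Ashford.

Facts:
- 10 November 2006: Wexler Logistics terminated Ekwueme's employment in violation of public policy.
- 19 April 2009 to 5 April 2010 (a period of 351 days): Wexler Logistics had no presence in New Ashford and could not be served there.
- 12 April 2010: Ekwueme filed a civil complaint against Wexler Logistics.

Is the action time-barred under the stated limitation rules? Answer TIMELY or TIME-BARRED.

TIMELY

The claim accrued on 10 November 2006, when the wrongful act occurred.
Adding the 30 months base period to 10 November 2006 gives a deadline of 10 May 2009, before any tolling.
The period was tolled for 351 days by the defendant's absence from the jurisdiction (19 April 2009 to 5 April 2010), pushing the deadline to 26 April 2010.
Filing on 12 April 2010 beat the 26 April 2010 deadline — the action is timely.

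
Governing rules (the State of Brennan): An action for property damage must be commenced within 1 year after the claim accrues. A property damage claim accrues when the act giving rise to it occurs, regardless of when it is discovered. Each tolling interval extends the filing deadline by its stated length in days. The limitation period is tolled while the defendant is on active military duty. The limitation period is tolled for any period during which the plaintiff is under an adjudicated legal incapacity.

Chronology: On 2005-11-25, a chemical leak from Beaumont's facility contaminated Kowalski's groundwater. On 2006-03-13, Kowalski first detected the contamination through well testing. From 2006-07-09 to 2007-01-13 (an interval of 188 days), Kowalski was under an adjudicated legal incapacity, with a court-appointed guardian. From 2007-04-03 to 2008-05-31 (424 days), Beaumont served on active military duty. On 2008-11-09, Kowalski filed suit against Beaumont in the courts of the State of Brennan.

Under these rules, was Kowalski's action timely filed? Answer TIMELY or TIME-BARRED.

The claim accrued on 2005-11-25, when the wrongful act occurred; under the stated occurrence rule the 2006-03-13 discovery does not delay accrual.
The untolled deadline — 1 year after 2005-11-25 — is 2006-11-25.
The plaintiff's legal incapacity from 2006-07-09 to 2007-01-13 tolled the period for 188 days, extending the deadline to 2007-06-01.
The defendant's active military service from 2007-04-03 to 2008-05-31 tolled the period for 424 days, extending the deadline to 2008-07-29.
The 2008-11-09 filing falls after the 2008-07-29 deadline; the claim is time-barred.

TIME-BARRED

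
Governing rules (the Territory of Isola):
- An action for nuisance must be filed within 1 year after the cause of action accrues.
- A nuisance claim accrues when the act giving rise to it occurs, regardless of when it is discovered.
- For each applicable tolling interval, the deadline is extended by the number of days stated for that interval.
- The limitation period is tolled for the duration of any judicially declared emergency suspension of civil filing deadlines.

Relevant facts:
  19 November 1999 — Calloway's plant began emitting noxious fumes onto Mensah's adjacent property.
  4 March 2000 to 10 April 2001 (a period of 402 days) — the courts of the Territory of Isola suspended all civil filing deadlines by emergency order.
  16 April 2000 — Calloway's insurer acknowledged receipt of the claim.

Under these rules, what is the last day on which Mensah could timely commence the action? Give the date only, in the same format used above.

26 December 2001

The limitation period began to run on 19 November 1999.
The untolled deadline — 1 year after 19 November 1999 — is 19 November 2000.
Because the emergency suspension of filing deadlines ran from 4 March 2000 to 10 April 2001, the deadline is extended by 402 days to 26 December 2001.
The other events in the timeline have no effect on the limitation period under the stated rules.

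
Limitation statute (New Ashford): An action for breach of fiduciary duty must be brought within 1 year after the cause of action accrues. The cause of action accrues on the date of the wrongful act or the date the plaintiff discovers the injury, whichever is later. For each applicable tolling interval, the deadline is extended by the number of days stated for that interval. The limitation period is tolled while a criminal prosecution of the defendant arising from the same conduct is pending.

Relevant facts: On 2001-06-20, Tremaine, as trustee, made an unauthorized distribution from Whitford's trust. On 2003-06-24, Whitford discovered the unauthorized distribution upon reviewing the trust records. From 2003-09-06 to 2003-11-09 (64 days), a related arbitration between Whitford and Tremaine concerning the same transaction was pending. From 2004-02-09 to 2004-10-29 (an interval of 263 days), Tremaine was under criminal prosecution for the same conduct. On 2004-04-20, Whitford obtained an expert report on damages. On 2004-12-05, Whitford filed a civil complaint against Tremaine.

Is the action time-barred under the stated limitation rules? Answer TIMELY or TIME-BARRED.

Taking the later of the act (2001-06-20) and discovery (2003-06-24), the claim accrued on 2003-06-24.
1 year from 2003-06-24 is 2004-06-24.
The pending criminal prosecution from 2004-02-09 to 2004-10-29 tolled the period for 263 days, extending the deadline to 2005-03-14.
No stated provision tolls the period for a pending arbitration, so the interval from 2003-09-06 to 2003-11-09 has no effect on the deadline.
The other events in the timeline have no effect on the limitation period under the stated rules.
Filing on 2004-12-05 beat the 2005-03-14 deadline — the action is timely.

TIMELY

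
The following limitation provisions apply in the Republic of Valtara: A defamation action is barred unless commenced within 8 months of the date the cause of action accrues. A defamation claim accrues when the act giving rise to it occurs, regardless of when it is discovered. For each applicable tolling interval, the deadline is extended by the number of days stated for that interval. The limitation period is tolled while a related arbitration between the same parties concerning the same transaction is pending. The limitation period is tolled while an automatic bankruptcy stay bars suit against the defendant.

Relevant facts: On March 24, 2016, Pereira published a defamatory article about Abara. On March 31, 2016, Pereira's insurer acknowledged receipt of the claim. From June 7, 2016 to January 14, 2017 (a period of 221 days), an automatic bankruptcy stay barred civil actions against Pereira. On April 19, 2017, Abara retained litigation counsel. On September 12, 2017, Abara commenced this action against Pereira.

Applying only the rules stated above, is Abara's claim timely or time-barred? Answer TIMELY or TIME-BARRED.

The limitation period began to run on March 24, 2016.
The untolled deadline — 8 months after March 24, 2016 — is November 24, 2016.
The automatic bankruptcy stay from June 7, 2016 to January 14, 2017 tolled the period for 221 days, extending the deadline to July 3, 2017.
None of the other events listed affects the running of the period under the stated rules.
Filing on September 12, 2017 missed the July 3, 2017 deadline — the action is time-barred.

TIME-BARRED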